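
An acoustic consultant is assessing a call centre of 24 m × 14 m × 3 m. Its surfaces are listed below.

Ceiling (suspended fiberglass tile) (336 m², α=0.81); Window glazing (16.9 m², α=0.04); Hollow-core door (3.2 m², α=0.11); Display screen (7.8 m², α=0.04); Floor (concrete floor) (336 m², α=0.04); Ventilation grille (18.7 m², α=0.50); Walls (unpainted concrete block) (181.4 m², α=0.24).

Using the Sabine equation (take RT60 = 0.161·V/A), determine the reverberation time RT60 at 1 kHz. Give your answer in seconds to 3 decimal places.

Summing Sᵢαᵢ: 272.160 + 0.676 + 0.352 + 0.312 + 13.440 + 9.350 + 43.536 → A = 339.826 sabins.
Room volume: 1008 m³.
RT60 = 0.161 · V / A = 0.161 × 1008 / 339.826 = 0.478 s.

0.478 seconds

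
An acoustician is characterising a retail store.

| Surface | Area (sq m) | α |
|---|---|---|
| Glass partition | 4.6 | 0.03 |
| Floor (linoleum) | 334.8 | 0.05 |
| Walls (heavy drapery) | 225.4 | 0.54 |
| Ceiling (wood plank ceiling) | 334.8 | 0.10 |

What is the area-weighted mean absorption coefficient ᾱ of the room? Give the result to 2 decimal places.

Total surface area S = 899.6 sq m.
Weighted sum Σ Sα = 172.074.
ᾱ = 172.074 / 899.6 = 0.19.

0.19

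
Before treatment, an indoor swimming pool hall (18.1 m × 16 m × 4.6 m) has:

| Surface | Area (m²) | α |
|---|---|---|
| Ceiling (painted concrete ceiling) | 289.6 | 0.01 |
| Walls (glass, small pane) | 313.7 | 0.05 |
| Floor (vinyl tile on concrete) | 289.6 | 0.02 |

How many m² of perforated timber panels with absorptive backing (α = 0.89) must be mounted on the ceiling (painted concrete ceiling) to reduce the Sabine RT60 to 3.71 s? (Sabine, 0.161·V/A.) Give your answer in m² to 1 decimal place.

A₁ = Σ Sᵢαᵢ = 289.6·0.01 + 313.7·0.05 + 289.6·0.02 = 24.373 sabins.
Required A₂ = 0.161·1332.16/3.71 = 57.811 sabins.
ΔA needed = 57.811 − 24.373 = 33.438 sabins.
Net gain per m²: Δα = 0.89 − 0.01 = 0.88.
Panel area = 33.438 / 0.88 = 38.0 m².

38.0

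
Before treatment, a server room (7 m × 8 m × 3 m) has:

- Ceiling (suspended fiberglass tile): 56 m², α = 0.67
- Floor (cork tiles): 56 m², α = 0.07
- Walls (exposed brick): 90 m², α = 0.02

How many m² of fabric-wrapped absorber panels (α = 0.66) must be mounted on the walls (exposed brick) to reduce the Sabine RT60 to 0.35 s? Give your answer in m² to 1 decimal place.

Summing Sᵢαᵢ: 37.520 + 3.920 + 1.800 → A₁ = 43.240 sabins.
V = 168 m³. Target absorption A₂ = 0.161 × 168 / 0.35 = 77.280 sabins.
Absorption to add: 77.280 − 43.240 = 34.040 sabins.
Each m² of panel replacing the walls (exposed brick) adds (0.66 − 0.02) = 0.64 sabins.
Area = ΔA/Δα = 34.040/0.64 = 53.2 m².

53.2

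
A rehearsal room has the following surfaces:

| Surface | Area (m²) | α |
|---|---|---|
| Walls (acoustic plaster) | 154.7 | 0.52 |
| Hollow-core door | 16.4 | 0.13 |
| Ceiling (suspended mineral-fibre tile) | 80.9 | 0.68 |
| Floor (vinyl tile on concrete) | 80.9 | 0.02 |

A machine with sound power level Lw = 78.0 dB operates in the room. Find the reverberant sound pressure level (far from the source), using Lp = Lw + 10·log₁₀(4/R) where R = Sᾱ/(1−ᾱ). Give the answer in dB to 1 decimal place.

60.2 dB

A = 139.206 sabins; S = 332.9 m².
ᾱ = 139.206/332.9 = 0.4182; R = Sᾱ/(1−ᾱ) = 139.206/(1−0.4182) = 239.268 m².
Lp = Lw + 10 log₁₀(4/R) = 78.0 -17.77 = 60.2 dB.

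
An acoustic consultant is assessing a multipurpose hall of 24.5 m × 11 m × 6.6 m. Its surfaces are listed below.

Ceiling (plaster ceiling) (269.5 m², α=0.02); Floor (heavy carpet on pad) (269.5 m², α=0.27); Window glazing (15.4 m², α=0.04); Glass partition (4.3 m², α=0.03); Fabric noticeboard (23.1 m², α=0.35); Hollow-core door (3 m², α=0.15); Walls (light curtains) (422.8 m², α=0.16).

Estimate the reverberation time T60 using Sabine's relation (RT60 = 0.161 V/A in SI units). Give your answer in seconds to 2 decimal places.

Equivalent absorption area: A = 269.5*0.02 + 269.5*0.27 + 15.4*0.04 + 4.3*0.03 + 23.1*0.35 + 3*0.15 + 422.8*0.16 = 155.083 m².
Room volume: 1778.7 m³.
Sabine: RT60 = 0.161 × 1778.7 / 155.083 = 1.85 s.

1.85 seconds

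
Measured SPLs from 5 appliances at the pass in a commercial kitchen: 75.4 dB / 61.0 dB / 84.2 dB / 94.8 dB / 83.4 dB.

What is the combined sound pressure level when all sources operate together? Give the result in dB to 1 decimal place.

Converting to relative power and adding: 10^(75.4/10) + 10^(61.0/10) + 10^(84.2/10) + 10^(94.8/10) + 10^(83.4/10) = 3.538e+09.
Combined level = 10 log₁₀(3.538e+09) = 95.5 dB.

95.5 dB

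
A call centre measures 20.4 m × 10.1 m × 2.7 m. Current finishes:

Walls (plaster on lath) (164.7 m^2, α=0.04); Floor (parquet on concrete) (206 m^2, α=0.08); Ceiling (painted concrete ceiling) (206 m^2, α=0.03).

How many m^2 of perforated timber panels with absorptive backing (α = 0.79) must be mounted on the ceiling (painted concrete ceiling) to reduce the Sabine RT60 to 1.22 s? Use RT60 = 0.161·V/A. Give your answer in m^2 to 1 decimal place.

Summing Sᵢαᵢ: 6.588 + 16.480 + 6.180 → A₁ = 29.248 sabins.
Required A₂ = 0.161·556.308/1.22 = 73.414 sabins.
Absorption to add: 73.414 − 29.248 = 44.166 sabins.
Each m^2 of panel replacing the ceiling (painted concrete ceiling) adds (0.79 − 0.03) = 0.76 sabins.
Panel area = 44.166 / 0.76 = 58.1 m^2.

58.1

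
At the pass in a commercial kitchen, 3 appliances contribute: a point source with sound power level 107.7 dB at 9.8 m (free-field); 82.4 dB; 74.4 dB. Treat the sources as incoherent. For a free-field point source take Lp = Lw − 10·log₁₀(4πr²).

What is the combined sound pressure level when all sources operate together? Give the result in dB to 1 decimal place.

Source at 9.8 m: Lp = 107.7 − 10·log₁₀(4π·9.8²) = 107.7 − 10·log₁₀(1206.874) = 76.9 dB.
Sum in the linear (power) domain: Σ 10^(Lᵢ/10) = 10^(76.9/10) + 10^(82.4/10) + 10^(74.4/10) = 2.503e+08.
Back to dB: 10·log₁₀ Σ = 84.0 dB.

84.0 dB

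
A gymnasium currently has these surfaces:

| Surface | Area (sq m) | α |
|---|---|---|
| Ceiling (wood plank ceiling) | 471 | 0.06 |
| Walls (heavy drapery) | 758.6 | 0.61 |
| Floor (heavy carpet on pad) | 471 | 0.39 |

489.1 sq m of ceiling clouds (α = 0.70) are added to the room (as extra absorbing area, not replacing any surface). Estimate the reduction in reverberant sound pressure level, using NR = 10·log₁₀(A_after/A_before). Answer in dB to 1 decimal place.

Total absorption A_before = 471*0.06 + 758.6*0.61 + 471*0.39
  = 28.260 + 462.746 + 183.690 = 674.696 sq m sabins.
Added absorption = 489.1 × 0.70 = 342.370 sabins.
A_after = 674.696 + 342.370 = 1017.066 sabins.
Reduction = 10 log₁₀(A_after/A_before) = 10 log₁₀(1.5074) = 1.8 dB.

1.8 dB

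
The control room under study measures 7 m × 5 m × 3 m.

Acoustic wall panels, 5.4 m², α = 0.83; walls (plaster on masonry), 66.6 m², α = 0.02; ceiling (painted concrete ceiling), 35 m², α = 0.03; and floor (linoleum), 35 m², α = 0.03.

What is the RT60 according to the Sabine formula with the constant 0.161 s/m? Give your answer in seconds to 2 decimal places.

2.14 seconds

A = Σ Sᵢαᵢ = 5.4×0.83 + 66.6×0.02 + 35×0.03 + 35×0.03 = 7.914 sabins.
Room volume: 105 m³.
RT60 = 0.161 · V / A = 0.161 × 105 / 7.914 = 2.14 s.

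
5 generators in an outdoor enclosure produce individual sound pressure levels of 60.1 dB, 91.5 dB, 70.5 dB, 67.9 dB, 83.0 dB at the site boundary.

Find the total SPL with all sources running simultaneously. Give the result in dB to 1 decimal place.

92.1 dB

Converting to relative power and adding: 10^(60.1/10) + 10^(91.5/10) + 10^(70.5/10) + 10^(67.9/10) + 10^(83.0/10) = 1.63e+09.
Combined level = 10 log₁₀(1.63e+09) = 92.1 dB.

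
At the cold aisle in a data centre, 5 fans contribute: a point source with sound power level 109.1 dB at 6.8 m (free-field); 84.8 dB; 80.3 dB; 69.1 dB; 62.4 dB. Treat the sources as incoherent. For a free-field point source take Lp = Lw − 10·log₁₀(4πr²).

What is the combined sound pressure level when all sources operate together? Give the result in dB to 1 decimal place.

Source at 6.8 m: Lp = 109.1 − 10·log₁₀(4π·6.8²) = 109.1 − 10·log₁₀(581.069) = 81.5 dB.
Converting to relative power and adding: 10^(81.5/10) + 10^(84.8/10) + 10^(80.3/10) + 10^(69.1/10) + 10^(62.4/10) = 5.603e+08.
Combined level = 10 log₁₀(5.603e+08) = 87.5 dB.

87.5 dB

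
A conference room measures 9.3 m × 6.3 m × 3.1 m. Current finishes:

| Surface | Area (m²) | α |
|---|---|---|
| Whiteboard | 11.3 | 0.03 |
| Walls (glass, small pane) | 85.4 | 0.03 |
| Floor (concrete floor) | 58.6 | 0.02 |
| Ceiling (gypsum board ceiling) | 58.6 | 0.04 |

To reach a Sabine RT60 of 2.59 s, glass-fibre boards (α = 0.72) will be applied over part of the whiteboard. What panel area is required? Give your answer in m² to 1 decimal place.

7.1

Total absorption A₁ = 11.3×0.03 + 85.4×0.03 + 58.6×0.02 + 58.6×0.04
  = 0.339 + 2.562 + 1.172 + 2.344 = 6.417 m² sabins.
V = 181.629 m³. Target absorption A₂ = 0.161 × 181.629 / 2.59 = 11.290 sabins.
Absorption to add: 11.290 − 6.417 = 4.873 sabins.
Each m² of panel replacing the whiteboard adds (0.72 − 0.03) = 0.69 sabins.
Area = ΔA/Δα = 4.873/0.69 = 7.1 m².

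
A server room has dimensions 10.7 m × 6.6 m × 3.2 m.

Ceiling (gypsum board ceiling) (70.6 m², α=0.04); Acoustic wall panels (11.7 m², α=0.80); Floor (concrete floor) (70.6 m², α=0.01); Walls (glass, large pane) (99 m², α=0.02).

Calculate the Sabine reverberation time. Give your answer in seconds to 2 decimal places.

Summing Sᵢαᵢ: 2.824 + 9.360 + 0.706 + 1.980 → A = 14.870 sabins.
Room volume: 225.984 m³.
Sabine: RT60 = 0.161 × 225.984 / 14.870 = 2.45 s.

2.45 sec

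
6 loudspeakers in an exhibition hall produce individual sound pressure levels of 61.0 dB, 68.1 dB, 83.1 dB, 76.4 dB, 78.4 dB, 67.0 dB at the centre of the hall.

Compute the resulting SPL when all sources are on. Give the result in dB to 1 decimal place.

Converting to relative power and adding: 10^(61.0/10) + 10^(68.1/10) + 10^(83.1/10) + 10^(76.4/10) + 10^(78.4/10) + 10^(67.0/10) = 3.297e+08.
Back to dB: 10·log₁₀ Σ = 85.2 dB.

85.2 dB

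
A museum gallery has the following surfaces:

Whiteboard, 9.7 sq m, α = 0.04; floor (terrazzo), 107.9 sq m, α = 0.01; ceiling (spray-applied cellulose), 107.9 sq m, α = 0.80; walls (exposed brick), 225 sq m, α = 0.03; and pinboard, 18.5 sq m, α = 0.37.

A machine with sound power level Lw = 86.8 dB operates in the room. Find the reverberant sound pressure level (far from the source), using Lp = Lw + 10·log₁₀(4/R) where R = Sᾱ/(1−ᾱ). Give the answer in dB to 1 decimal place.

A = 101.382 sabins; S = 469.0 sq m.
ᾱ = 101.382/469.0 = 0.2162; R = Sᾱ/(1−ᾱ) = 101.382/(1−0.2162) = 129.347 sq m.
Lp = 86.8 + 10·log₁₀(4/129.347) = 86.8 + (-15.10) = 71.7 dB.

71.7 dB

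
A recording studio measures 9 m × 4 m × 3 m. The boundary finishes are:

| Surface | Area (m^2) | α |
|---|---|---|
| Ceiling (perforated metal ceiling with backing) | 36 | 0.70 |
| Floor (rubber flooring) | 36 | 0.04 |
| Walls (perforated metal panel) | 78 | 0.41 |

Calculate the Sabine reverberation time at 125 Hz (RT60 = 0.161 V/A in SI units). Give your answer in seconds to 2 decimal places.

A = Σ Sᵢαᵢ = 36×0.70 + 36×0.04 + 78×0.41 = 58.620 sabins.
V = 9·4·3 = 108 m³.
T = 0.161 V/A = 0.161·108/58.620 = 0.30 s.

0.30 s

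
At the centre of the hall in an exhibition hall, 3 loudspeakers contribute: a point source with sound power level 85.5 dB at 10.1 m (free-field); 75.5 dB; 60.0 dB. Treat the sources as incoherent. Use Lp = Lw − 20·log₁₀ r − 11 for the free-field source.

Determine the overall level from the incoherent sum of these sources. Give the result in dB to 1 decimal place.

Source at 10.1 m: Lp = 85.5 − 20·log₁₀(10.1) − 11 = 54.4 dB.
Converting to relative power and adding: 10^(54.4/10) + 10^(75.5/10) + 10^(60.0/10) = 3.676e+07.
Combined level = 10 log₁₀(3.676e+07) = 75.7 dB.

75.7 dB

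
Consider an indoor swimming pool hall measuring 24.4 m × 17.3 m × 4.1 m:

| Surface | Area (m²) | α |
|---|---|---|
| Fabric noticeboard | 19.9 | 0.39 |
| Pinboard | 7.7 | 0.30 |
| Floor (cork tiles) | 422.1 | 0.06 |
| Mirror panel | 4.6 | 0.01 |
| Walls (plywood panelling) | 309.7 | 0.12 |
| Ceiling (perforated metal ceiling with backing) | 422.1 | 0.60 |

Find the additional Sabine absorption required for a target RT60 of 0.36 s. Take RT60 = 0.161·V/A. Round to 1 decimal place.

A₁ = Σ Sᵢαᵢ = 19.9·0.39 + 7.7·0.30 + 422.1·0.06 + 4.6·0.01 + 309.7·0.12 + 422.1·0.60 = 325.867 sabins.
For T = 0.36 s, need A₂ = 0.161·V/T = 0.161·1730.692/0.36 = 774.004 sabins.
ΔA = A₂ − A₁ = 774.004 − 325.867 = 448.1 sabins.

448.1 sabins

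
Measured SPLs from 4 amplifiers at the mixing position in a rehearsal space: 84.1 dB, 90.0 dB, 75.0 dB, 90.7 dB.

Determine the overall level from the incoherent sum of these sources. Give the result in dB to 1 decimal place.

93.9 dB

Sum in the linear (power) domain: Σ 10^(Lᵢ/10) = 10^(84.1/10) + 10^(90.0/10) + 10^(75.0/10) + 10^(90.7/10) = 2.464e+09.
L_total = 10·log₁₀(2.464e+09) = 93.9 dB.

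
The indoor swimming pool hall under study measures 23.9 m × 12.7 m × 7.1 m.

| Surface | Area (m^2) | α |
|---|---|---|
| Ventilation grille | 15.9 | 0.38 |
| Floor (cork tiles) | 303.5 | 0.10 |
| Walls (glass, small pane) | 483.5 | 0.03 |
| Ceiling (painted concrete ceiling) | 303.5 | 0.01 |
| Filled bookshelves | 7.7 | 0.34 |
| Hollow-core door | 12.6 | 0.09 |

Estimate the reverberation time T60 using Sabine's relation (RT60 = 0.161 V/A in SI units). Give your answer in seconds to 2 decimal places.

6.01 s

A = Σ Sᵢαᵢ = 15.9×0.38 + 303.5×0.10 + 483.5×0.03 + 303.5×0.01 + 7.7×0.34 + 12.6×0.09 = 57.684 sabins.
Room volume: 2155.063 m³.
Sabine: RT60 = 0.161 × 2155.063 / 57.684 = 6.01 s.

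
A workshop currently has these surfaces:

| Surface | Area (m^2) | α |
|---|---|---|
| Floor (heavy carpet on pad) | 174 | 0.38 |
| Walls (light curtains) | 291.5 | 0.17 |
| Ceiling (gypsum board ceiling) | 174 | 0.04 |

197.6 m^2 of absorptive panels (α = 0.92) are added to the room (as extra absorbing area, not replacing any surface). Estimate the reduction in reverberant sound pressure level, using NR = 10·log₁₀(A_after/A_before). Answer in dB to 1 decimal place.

3.9 dB

A_before = Σ Sᵢαᵢ = 174·0.38 + 291.5·0.17 + 174·0.04 = 122.635 sabins.
Treatment contributes 197.6·0.92 = 181.792 sabins.
A_after = 122.635 + 181.792 = 304.427 sabins.
Reduction = 10 log₁₀(A_after/A_before) = 10 log₁₀(2.4824) = 3.9 dB.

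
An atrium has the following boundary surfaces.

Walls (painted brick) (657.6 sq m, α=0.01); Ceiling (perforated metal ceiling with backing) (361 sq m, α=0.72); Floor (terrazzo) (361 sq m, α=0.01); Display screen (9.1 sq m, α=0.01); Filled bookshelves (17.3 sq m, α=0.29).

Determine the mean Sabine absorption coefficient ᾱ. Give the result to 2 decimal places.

0.20

S = Σ Sᵢ = 657.6 + 361 + 361 + 9.1 + 17.3 = 1406.0 sq m.
Σ(Sᵢαᵢ) = 657.6*0.01 + 361*0.72 + 361*0.01 + 9.1*0.01 + 17.3*0.29 = 275.214.
ᾱ = 275.214 / 1406.0 = 0.20.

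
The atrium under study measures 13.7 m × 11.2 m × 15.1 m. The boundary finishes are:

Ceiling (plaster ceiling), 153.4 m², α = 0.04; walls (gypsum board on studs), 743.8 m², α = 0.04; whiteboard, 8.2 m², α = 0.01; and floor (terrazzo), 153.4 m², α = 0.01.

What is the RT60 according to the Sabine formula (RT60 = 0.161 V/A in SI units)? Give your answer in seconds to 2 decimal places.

Equivalent absorption area: A = 153.4×0.04 + 743.8×0.04 + 8.2×0.01 + 153.4×0.01 = 37.504 m².
V = 13.7·11.2·15.1 = 2316.944 m³.
RT60 = 0.161 · V / A = 0.161 × 2316.944 / 37.504 = 9.95 s.

9.95 seconds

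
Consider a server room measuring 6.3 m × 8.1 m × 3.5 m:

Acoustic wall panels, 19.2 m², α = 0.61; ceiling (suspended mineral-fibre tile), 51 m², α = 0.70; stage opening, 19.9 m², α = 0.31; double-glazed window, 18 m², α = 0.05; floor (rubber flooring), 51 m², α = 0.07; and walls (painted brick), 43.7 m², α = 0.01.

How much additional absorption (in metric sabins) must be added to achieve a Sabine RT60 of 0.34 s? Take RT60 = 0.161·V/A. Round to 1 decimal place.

A₁ = Σ Sᵢαᵢ = 19.2*0.61 + 51*0.70 + 19.9*0.31 + 18*0.05 + 51*0.07 + 43.7*0.01 = 58.488 sabins.
For T = 0.34 s, need A₂ = 0.161·V/T = 0.161·178.605/0.34 = 84.575 sabins.
Additional absorption ΔA = 84.575 − 58.488 = 26.1 sabins.

26.1 sabins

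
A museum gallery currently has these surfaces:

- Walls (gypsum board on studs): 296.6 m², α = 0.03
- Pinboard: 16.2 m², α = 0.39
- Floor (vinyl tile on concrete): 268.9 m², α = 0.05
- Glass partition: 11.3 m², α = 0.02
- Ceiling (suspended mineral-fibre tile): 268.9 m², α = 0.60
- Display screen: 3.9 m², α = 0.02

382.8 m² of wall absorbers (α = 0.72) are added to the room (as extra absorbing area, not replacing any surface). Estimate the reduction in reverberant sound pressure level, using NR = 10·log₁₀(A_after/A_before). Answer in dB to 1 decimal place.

Equivalent absorption area: A_before = 296.6*0.03 + 16.2*0.39 + 268.9*0.05 + 11.3*0.02 + 268.9*0.60 + 3.9*0.02 = 190.305 m².
Added absorption = 382.8 × 0.72 = 275.616 sabins.
A_after = 190.305 + 275.616 = 465.921 sabins.
Reduction = 10 log₁₀(A_after/A_before) = 10 log₁₀(2.4483) = 3.9 dB.

3.9 dB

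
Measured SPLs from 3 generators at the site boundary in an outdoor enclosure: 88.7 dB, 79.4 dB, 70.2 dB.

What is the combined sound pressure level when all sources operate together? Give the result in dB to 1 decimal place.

Σ 10^(Lᵢ/10) = 8.389e+08.
Combined level = 10 log₁₀(8.389e+08) = 89.2 dB.

89.2 dB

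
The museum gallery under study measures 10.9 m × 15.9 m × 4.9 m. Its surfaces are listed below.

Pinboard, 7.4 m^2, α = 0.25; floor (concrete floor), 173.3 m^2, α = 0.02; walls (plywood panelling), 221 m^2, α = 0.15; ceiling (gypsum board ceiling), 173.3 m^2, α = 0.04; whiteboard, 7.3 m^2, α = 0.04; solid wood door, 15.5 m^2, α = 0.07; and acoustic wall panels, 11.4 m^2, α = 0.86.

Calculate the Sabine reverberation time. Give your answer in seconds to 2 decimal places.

2.42 s

Equivalent absorption area: A = 7.4*0.25 + 173.3*0.02 + 221*0.15 + 173.3*0.04 + 7.3*0.04 + 15.5*0.07 + 11.4*0.86 = 56.579 m^2.
V = 10.9·15.9·4.9 = 849.219 m³.
RT60 = 0.161 · V / A = 0.161 × 849.219 / 56.579 = 2.42 s.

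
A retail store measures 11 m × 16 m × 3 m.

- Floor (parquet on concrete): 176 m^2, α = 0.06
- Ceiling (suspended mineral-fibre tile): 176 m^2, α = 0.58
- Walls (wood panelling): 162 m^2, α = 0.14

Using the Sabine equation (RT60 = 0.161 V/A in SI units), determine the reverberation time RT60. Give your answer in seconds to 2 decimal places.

0.63 s

Total absorption A = 176·0.06 + 176·0.58 + 162·0.14
  = 10.560 + 102.080 + 22.680 = 135.320 m^2 sabins.
Volume V = 11 × 16 × 3 = 528 m³.
T = 0.161 V/A = 0.161·528/135.320 = 0.63 s.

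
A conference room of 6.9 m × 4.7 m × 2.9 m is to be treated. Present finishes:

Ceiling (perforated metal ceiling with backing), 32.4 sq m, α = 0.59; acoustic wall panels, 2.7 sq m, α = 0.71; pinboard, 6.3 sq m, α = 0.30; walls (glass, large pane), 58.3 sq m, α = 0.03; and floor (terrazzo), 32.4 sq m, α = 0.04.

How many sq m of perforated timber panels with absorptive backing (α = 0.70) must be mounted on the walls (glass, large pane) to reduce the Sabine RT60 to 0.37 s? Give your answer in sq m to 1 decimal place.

22.3

A₁ = Σ Sᵢαᵢ = 32.4·0.59 + 2.7·0.71 + 6.3·0.30 + 58.3·0.03 + 32.4·0.04 = 25.968 sabins.
Required A₂ = 0.161·94.047/0.37 = 40.923 sabins.
Absorption to add: 40.923 − 25.968 = 14.955 sabins.
Net gain per sq m: Δα = 0.70 − 0.03 = 0.67.
Panel area = 14.955 / 0.67 = 22.3 sq m.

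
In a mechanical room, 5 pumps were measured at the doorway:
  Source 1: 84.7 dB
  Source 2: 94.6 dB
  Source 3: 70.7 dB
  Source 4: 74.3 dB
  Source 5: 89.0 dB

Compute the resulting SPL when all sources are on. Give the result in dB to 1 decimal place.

96.0 dB

Σ 10^(Lᵢ/10) = 4.012e+09.
Back to dB: 10·log₁₀ Σ = 96.0 dB.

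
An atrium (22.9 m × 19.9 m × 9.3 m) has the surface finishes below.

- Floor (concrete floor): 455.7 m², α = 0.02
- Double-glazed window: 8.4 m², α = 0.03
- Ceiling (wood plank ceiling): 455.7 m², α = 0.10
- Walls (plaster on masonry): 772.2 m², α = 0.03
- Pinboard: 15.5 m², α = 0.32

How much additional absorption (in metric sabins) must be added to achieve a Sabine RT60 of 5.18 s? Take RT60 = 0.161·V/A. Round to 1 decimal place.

Total absorption A₁ = 455.7·0.02 + 8.4·0.03 + 455.7·0.10 + 772.2·0.03 + 15.5·0.32
  = 9.114 + 0.252 + 45.570 + 23.166 + 4.960 = 83.062 m² sabins.
Target A₂ = 0.161·4238.103/5.18 = 131.725 sabins (V = 4238.103 m³).
Additional absorption ΔA = 131.725 − 83.062 = 48.7 sabins.

48.7 sabins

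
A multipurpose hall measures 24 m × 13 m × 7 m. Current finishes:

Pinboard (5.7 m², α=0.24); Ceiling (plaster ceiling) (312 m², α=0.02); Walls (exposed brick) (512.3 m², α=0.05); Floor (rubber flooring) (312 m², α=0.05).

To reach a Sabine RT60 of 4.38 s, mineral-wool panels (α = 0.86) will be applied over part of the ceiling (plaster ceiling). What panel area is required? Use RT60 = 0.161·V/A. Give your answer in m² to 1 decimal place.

37.4

Summing Sᵢαᵢ: 1.368 + 6.240 + 25.615 + 15.600 → A₁ = 48.823 sabins.
Required A₂ = 0.161·2184/4.38 = 80.279 sabins.
Absorption to add: 80.279 − 48.823 = 31.456 sabins.
Each m² of panel replacing the ceiling (plaster ceiling) adds (0.86 − 0.02) = 0.84 sabins.
Panel area = 31.456 / 0.84 = 37.4 m².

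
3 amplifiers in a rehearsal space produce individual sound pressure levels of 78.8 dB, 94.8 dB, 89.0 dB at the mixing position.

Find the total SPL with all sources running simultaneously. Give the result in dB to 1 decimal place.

95.9 dB

Converting to relative power and adding: 10^(78.8/10) + 10^(94.8/10) + 10^(89.0/10) = 3.89e+09.
Back to dB: 10·log₁₀ Σ = 95.9 dB.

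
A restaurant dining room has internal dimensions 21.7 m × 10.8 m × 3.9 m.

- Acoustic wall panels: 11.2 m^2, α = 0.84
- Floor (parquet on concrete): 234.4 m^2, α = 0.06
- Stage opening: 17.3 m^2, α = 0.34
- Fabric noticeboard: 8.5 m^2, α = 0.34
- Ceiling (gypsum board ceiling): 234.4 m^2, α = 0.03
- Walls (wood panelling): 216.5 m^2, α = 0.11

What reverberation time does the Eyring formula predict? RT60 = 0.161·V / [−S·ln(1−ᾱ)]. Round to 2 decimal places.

2.23 seconds

Total surface area S = 11.2 + 234.4 + 17.3 + 8.5 + 234.4 + 216.5 = 722.3 m^2.
Σ(Sᵢαᵢ) = 11.2×0.84 + 234.4×0.06 + 17.3×0.34 + 8.5×0.34 + 234.4×0.03 + 216.5×0.11 = 63.091.
ᾱ = 63.091 / 722.3 = 0.0873.
Eyring denominator: −S ln(1−ᾱ) = 65.981.
V = 21.7 × 10.8 × 3.9 = 914.004 m³.
RT60 = 0.161 × 914.004 / 65.981 = 2.23 s.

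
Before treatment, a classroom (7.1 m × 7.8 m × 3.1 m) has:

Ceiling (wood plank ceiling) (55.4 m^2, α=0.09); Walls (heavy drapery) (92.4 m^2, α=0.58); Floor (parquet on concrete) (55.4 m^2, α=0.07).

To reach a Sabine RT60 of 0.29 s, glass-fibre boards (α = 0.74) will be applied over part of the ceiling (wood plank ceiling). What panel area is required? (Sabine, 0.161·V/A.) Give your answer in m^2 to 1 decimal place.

50.5

Summing Sᵢαᵢ: 4.986 + 53.592 + 3.878 → A₁ = 62.456 sabins.
Required A₂ = 0.161·171.678/0.29 = 95.311 sabins.
ΔA needed = 95.311 − 62.456 = 32.855 sabins.
Each m^2 of panel replacing the ceiling (wood plank ceiling) adds (0.74 − 0.09) = 0.65 sabins.
Panel area = 32.855 / 0.65 = 50.5 m^2.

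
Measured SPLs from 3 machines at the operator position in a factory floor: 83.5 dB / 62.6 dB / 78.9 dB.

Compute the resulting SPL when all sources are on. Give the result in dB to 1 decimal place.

Sum in the linear (power) domain: Σ 10^(Lᵢ/10) = 10^(83.5/10) + 10^(62.6/10) + 10^(78.9/10) = 3.033e+08.
Back to dB: 10·log₁₀ Σ = 84.8 dB.

84.8 dB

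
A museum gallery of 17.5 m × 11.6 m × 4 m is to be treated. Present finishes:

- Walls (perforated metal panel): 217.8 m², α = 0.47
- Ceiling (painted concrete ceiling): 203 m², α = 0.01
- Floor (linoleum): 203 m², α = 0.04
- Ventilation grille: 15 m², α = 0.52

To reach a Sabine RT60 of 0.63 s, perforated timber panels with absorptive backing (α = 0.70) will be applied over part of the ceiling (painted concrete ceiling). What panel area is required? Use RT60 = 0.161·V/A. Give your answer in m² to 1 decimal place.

126.4

Summing Sᵢαᵢ: 102.366 + 2.030 + 8.120 + 7.800 → A₁ = 120.316 sabins.
Required A₂ = 0.161·812/0.63 = 207.511 sabins.
Absorption to add: 207.511 − 120.316 = 87.195 sabins.
Net gain per m²: Δα = 0.70 − 0.01 = 0.69.
Panel area = 87.195 / 0.69 = 126.4 m².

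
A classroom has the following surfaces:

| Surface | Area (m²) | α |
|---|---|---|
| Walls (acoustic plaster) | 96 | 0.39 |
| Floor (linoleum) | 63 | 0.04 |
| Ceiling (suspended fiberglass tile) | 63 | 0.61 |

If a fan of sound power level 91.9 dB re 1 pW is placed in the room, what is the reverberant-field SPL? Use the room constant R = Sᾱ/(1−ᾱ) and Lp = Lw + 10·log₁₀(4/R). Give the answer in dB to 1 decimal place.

77.1 dB

A = 78.390 sabins; S = 222.0 m².
ᾱ = 78.390/222.0 = 0.3531; R = Sᾱ/(1−ᾱ) = 78.390/(1−0.3531) = 121.178 m².
Lp = 91.9 + 10·log₁₀(4/121.178) = 91.9 + (-14.81) = 77.1 dB.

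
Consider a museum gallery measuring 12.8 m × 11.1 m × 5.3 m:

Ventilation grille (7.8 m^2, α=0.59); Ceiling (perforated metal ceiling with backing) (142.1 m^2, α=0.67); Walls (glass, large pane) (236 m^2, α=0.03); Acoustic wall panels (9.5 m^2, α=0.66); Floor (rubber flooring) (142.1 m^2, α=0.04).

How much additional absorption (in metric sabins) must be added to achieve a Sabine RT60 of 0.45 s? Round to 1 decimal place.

150.6 sabins

Summing Sᵢαᵢ: 4.602 + 95.207 + 7.080 + 6.270 + 5.684 → A₁ = 118.843 sabins.
Target A₂ = 0.161·753.024/0.45 = 269.415 sabins (V = 753.024 m³).
Additional absorption ΔA = 269.415 − 118.843 = 150.6 sabins.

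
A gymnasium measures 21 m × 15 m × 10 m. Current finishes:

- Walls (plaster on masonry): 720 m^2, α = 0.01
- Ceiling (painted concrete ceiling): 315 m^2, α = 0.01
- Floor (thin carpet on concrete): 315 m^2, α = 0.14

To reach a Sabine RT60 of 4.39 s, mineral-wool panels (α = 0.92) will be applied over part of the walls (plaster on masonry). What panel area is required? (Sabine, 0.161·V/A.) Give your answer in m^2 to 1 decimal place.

67.1

Summing Sᵢαᵢ: 7.200 + 3.150 + 44.100 → A₁ = 54.450 sabins.
Required A₂ = 0.161·3150/4.39 = 115.524 sabins.
Absorption to add: 115.524 − 54.450 = 61.074 sabins.
Each m^2 of panel replacing the walls (plaster on masonry) adds (0.92 − 0.01) = 0.91 sabins.
Panel area = 61.074 / 0.91 = 67.1 m^2.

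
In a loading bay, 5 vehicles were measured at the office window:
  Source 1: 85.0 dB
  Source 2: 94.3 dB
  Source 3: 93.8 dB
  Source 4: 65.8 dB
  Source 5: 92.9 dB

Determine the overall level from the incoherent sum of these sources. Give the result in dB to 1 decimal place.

Sum in the linear (power) domain: Σ 10^(Lᵢ/10) = 10^(85.0/10) + 10^(94.3/10) + 10^(93.8/10) + 10^(65.8/10) + 10^(92.9/10) = 7.36e+09.
Combined level = 10 log₁₀(7.36e+09) = 98.7 dB.

98.7 dB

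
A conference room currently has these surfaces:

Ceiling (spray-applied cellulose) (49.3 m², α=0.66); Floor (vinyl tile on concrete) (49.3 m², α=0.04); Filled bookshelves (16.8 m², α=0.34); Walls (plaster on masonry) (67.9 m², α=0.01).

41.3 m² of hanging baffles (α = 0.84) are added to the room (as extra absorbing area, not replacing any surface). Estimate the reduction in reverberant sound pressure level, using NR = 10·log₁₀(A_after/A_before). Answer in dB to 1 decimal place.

2.7 dB

Summing Sᵢαᵢ: 32.538 + 1.972 + 5.712 + 0.679 → A_before = 40.901 sabins.
Added absorption = 41.3 × 0.84 = 34.692 sabins.
New total A_after = 75.593 sabins.
NR = 10·log₁₀(75.593/40.901) = 2.7 dB.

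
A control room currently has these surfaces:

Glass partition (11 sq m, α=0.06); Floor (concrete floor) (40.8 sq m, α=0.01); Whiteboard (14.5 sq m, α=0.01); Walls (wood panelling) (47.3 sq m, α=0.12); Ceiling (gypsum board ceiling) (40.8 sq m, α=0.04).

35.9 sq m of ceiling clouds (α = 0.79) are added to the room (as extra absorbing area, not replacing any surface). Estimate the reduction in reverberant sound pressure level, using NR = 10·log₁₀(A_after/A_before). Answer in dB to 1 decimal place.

Total absorption A_before = 11·0.06 + 40.8·0.01 + 14.5·0.01 + 47.3·0.12 + 40.8·0.04
  = 0.660 + 0.408 + 0.145 + 5.676 + 1.632 = 8.521 sq m sabins.
Added absorption = 35.9 × 0.79 = 28.361 sabins.
A_after = 8.521 + 28.361 = 36.882 sabins.
Reduction = 10 log₁₀(A_after/A_before) = 10 log₁₀(4.3284) = 6.4 dB.

6.4 dB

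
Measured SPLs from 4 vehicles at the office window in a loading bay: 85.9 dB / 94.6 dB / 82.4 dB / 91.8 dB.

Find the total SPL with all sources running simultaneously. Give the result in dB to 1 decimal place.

97.0 dB

Sum in the linear (power) domain: Σ 10^(Lᵢ/10) = 10^(85.9/10) + 10^(94.6/10) + 10^(82.4/10) + 10^(91.8/10) = 4.96e+09.
Combined level = 10 log₁₀(4.96e+09) = 97.0 dB.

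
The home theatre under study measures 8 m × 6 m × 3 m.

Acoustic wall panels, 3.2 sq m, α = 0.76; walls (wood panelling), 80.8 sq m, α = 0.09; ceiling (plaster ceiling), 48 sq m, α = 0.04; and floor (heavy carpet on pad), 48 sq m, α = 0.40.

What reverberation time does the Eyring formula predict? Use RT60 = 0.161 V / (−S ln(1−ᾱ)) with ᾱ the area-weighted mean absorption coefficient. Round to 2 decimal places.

S = Σ Sᵢ = 180.0 sq m.
Absorption A = 3.2·0.76 + 80.8·0.09 + 48·0.04 + 48·0.40 = 30.824 sabins.
ᾱ = 30.824 / 180.0 = 0.1712.
Eyring denominator: −S ln(1−ᾱ) = 33.800.
V = 8 × 6 × 3 = 144 m³.
RT60 = 0.161 × 144 / 33.800 = 0.69 s.

0.69 sec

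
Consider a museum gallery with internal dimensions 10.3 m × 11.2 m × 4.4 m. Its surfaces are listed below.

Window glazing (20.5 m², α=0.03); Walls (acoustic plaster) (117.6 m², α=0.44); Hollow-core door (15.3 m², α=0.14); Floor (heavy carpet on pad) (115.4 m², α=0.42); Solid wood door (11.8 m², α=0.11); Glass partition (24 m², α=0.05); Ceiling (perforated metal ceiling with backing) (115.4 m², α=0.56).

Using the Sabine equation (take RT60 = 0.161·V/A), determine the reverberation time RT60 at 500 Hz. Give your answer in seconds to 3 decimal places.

0.480 sec

Summing Sᵢαᵢ: 0.615 + 51.744 + 2.142 + 48.468 + 1.298 + 1.200 + 64.624 → A = 170.091 sabins.
V = 10.3·11.2·4.4 = 507.584 m³.
Sabine: RT60 = 0.161 × 507.584 / 170.091 = 0.480 s.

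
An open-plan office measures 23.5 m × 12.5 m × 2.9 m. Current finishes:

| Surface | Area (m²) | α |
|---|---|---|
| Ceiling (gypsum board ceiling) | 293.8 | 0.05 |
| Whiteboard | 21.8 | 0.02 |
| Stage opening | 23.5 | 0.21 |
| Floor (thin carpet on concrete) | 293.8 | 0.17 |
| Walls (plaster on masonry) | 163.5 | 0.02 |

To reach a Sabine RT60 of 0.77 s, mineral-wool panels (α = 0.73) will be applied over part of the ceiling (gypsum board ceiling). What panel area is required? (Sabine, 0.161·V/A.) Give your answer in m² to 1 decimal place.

154.2

A₁ = Σ Sᵢαᵢ = 293.8*0.05 + 21.8*0.02 + 23.5*0.21 + 293.8*0.17 + 163.5*0.02 = 73.277 sabins.
Required A₂ = 0.161·851.875/0.77 = 178.119 sabins.
ΔA needed = 178.119 − 73.277 = 104.842 sabins.
Net gain per m²: Δα = 0.73 − 0.05 = 0.68.
Panel area = 104.842 / 0.68 = 154.2 m².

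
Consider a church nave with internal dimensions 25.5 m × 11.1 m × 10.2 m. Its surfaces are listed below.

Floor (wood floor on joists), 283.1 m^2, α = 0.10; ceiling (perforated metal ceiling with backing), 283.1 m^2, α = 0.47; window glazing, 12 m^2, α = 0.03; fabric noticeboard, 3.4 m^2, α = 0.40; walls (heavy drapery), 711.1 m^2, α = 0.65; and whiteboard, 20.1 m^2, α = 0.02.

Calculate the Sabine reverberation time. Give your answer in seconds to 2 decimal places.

0.74 s

Equivalent absorption area: A = 283.1*0.10 + 283.1*0.47 + 12*0.03 + 3.4*0.40 + 711.1*0.65 + 20.1*0.02 = 625.704 m^2.
Room volume: 2887.11 m³.
Sabine: RT60 = 0.161 × 2887.11 / 625.704 = 0.74 s.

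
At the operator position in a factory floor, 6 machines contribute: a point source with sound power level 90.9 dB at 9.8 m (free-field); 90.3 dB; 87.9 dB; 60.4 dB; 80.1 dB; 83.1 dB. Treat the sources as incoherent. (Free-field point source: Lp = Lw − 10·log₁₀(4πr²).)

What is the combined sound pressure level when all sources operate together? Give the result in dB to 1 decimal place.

Source at 9.8 m: Lp = 90.9 − 10·log₁₀(4π·9.8²) = 90.9 − 10·log₁₀(1206.874) = 60.1 dB.
Σ 10^(Lᵢ/10) = 1.997e+09.
L_total = 10·log₁₀(1.997e+09) = 93.0 dB.

93.0 dB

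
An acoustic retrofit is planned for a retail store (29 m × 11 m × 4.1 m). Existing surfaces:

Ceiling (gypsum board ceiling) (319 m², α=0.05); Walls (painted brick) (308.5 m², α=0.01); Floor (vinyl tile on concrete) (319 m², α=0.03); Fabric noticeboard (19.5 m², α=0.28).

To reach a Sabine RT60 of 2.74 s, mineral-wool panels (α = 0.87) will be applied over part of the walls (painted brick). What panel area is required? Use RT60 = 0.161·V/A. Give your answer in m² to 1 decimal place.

49.8

Total absorption A₁ = 319*0.05 + 308.5*0.01 + 319*0.03 + 19.5*0.28
  = 15.950 + 3.085 + 9.570 + 5.460 = 34.065 m² sabins.
Required A₂ = 0.161·1307.9/2.74 = 76.851 sabins.
ΔA needed = 76.851 − 34.065 = 42.786 sabins.
Net gain per m²: Δα = 0.87 − 0.01 = 0.86.
Panel area = 42.786 / 0.86 = 49.8 m².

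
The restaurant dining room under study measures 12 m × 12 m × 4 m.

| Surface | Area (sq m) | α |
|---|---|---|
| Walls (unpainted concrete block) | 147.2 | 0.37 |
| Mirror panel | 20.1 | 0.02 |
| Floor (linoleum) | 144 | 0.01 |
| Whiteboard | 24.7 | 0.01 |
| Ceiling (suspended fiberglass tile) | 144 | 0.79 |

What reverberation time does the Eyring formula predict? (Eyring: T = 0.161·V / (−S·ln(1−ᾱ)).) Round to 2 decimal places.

Total surface area S = 147.2 + 20.1 + 144 + 24.7 + 144 = 480.0 sq m.
Σ(Sᵢαᵢ) = 147.2×0.37 + 20.1×0.02 + 144×0.01 + 24.7×0.01 + 144×0.79 = 170.313.
ᾱ = 170.313 / 480.0 = 0.3548.
−S·ln(1−ᾱ) = −480.0 × ln(1 − 0.3548) = 210.334.
V = 12 × 12 × 4 = 576 m³.
T = 0.161·V/[−S·ln(1−ᾱ)] = 0.161·576/210.334 = 0.44 s.

0.44 s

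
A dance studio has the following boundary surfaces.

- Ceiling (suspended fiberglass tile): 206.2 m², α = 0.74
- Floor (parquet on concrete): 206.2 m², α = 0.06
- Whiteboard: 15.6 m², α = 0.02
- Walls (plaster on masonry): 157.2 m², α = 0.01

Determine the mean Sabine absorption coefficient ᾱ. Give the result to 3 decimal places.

S = Σ Sᵢ = 206.2 + 206.2 + 15.6 + 157.2 = 585.2 m².
A = 206.2*0.74 + 206.2*0.06 + 15.6*0.02 + 157.2*0.01 = 166.844 sabins.
ᾱ = 166.844 / 585.2 = 0.285.

0.285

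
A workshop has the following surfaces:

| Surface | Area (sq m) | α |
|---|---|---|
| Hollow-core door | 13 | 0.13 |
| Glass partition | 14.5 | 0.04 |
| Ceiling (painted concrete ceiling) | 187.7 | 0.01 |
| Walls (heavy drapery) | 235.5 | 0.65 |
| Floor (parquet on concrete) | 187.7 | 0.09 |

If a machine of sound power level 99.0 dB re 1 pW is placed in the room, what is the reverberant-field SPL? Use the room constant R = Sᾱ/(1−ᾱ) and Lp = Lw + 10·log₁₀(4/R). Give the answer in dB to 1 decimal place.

A = 174.115 sabins; S = 638.4 sq m.
ᾱ = 0.2727, so room constant R = A/(1−ᾱ) = 239.399 sq m.
Lp = Lw + 10 log₁₀(4/R) = 99.0 -17.77 = 81.2 dB.

81.2 dB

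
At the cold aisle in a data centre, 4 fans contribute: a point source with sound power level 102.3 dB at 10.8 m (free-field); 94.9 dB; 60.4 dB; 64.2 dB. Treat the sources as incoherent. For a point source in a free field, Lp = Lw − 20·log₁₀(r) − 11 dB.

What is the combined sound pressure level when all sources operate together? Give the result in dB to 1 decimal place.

94.9 dB

Source at 10.8 m: Lp = 102.3 − 20·log₁₀(10.8) − 11 = 70.6 dB.
Sum in the linear (power) domain: Σ 10^(Lᵢ/10) = 10^(70.6/10) + 10^(94.9/10) + 10^(60.4/10) + 10^(64.2/10) = 3.106e+09.
Combined level = 10 log₁₀(3.106e+09) = 94.9 dB.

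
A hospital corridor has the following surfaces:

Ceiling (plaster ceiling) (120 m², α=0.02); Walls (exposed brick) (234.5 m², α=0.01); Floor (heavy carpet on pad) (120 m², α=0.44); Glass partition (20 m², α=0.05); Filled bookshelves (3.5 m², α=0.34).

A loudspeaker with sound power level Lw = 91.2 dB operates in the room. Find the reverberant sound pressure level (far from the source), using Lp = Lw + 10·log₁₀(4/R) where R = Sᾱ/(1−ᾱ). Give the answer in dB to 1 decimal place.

78.9 dB

Σ(Sᵢαᵢ) = 120×0.02 + 234.5×0.01 + 120×0.44 + 20×0.05 + 3.5×0.34 = 59.735; total area S = 498.0 m².
ᾱ = 59.735/498.0 = 0.1199; R = Sᾱ/(1−ᾱ) = 59.735/(1−0.1199) = 67.873 m².
Lp = 91.2 + 10·log₁₀(4/67.873) = 91.2 + (-12.30) = 78.9 dB.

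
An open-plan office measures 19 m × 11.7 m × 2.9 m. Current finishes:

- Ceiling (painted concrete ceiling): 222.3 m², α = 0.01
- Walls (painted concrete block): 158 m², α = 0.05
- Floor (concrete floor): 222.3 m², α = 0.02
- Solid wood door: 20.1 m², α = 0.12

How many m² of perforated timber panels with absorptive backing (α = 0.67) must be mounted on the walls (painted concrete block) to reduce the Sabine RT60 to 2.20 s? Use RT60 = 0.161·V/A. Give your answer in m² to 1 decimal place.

A₁ = Σ Sᵢαᵢ = 222.3·0.01 + 158·0.05 + 222.3·0.02 + 20.1·0.12 = 16.981 sabins.
Required A₂ = 0.161·644.67/2.20 = 47.178 sabins.
Absorption to add: 47.178 − 16.981 = 30.197 sabins.
Each m² of panel replacing the walls (painted concrete block) adds (0.67 − 0.05) = 0.62 sabins.
Area = ΔA/Δα = 30.197/0.62 = 48.7 m².

48.7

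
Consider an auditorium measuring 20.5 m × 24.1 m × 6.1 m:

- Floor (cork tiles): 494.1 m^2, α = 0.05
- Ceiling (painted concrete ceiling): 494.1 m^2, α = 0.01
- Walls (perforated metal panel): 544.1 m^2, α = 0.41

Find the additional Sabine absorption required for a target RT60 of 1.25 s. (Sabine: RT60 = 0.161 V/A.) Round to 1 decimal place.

135.4 sabins

A₁ = Σ Sᵢαᵢ = 494.1·0.05 + 494.1·0.01 + 544.1·0.41 = 252.727 sabins.
Target A₂ = 0.161·3013.705/1.25 = 388.165 sabins (V = 3013.705 m³).
Shortfall: 388.165 − 252.727 = 135.4 sabins.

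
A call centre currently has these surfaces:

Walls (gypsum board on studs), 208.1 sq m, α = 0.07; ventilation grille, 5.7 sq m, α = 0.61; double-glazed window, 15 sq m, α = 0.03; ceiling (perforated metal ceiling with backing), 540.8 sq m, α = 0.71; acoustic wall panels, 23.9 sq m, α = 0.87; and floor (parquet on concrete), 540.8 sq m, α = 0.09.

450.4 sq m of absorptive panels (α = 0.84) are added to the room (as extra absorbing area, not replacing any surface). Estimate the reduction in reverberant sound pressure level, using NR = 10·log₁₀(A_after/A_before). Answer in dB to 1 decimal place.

Total absorption A_before = 208.1×0.07 + 5.7×0.61 + 15×0.03 + 540.8×0.71 + 23.9×0.87 + 540.8×0.09
  = 14.567 + 3.477 + 0.450 + 383.968 + 20.793 + 48.672 = 471.927 sq m sabins.
Treatment contributes 450.4·0.84 = 378.336 sabins.
A_after = 471.927 + 378.336 = 850.263 sabins.
NR = 10·log₁₀(850.263/471.927) = 2.6 dB.

2.6 dB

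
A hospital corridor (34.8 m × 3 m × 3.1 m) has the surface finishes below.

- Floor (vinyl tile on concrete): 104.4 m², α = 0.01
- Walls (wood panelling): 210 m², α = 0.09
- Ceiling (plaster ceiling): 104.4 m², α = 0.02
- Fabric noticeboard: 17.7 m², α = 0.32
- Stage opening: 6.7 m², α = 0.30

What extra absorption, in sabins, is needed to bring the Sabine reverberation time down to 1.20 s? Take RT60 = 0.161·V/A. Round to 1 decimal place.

Equivalent absorption area: A₁ = 104.4×0.01 + 210×0.09 + 104.4×0.02 + 17.7×0.32 + 6.7×0.30 = 29.706 m².
Target A₂ = 0.161·323.64/1.20 = 43.422 sabins (V = 323.64 m³).
ΔA = A₂ − A₁ = 43.422 − 29.706 = 13.7 sabins.

13.7 sabins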